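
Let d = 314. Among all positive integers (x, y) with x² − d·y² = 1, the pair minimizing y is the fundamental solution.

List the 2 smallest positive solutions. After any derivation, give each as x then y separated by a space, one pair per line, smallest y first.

392499 22150
308110930001 17387705700

d=314: √d = [17; 1,2,1,1,2,1,34] (ℓ=7, odd), read p_13/q_13
step 0: (17, 1)  from 17·(1,0) + (0,1)
…
step 2: (53, 3)  from 2·(18,1) + (17,1)
…
step 4: (124, 7)  from 1·(71,4) + (53,3)
step 5: (319, 18)  from 2·(124,7) + (71,4)
step 6: (443, 25)  from 1·(319,18) + (124,7)
step 7: (15381, 868)  from 34·(443,25) + (319,18)
step 8: (15824, 893)  from 1·(15381,868) + (443,25)
…
step 12: (282617, 15949)  from 2·(109882,6201) + (62853,3547)
step 13: (392499, 22150)  from 1·(282617,15949) + (109882,6201)
(x₁, y₁) = (392499, 22150);  392499² − 314·22150² = 1 ✓
(392499+22150√314)^2 = 308110930001 + 17387705700√314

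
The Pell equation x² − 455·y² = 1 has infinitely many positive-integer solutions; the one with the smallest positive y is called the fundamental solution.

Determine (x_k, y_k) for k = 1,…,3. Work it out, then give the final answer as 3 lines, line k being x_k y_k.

√455 → a₀=21, period (3,42); ℓ=2 even so k=1
i=0: a=21 ⇒ p=21, q=1
i=1: a=3 ⇒ p=64, q=3
→ (64, 3).  Check: 64²=4096, 455·3²=4095, difference 1.
n=2: (64,3)∘(64,3) = (64·64+455·3·3, 64·3+3·64) = (8191,384)
n=3: (8191,384)∘(64,3) = (64·8191+455·3·384, 64·384+3·8191) = (1048384,49149)

64 3
8191 384
1048384 49149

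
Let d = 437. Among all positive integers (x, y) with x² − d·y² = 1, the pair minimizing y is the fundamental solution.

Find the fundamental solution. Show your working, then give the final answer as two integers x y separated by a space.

4599 220

√437 = [20; 1,9,2,9,1,40, …], period ℓ=6 (even) → k=5
k=0  a_k=20  p_k/q_k = 20/1
…
k=2  a_k=9  p_k/q_k = 209/10
…
k=4  a_k=9  p_k/q_k = 4160/199
k=5  a_k=1  p_k/q_k = 4599/220
fundamental: x₁=4599, y₁=220  (since 21150801 − 437·48400 = 1)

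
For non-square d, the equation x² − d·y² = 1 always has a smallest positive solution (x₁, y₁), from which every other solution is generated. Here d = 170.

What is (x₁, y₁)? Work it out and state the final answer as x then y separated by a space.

339 26

√170 = [13; 26, …], period ℓ=1 (odd) → k=1
k=0  a_k=13  p_k/q_k = 13/1
k=1  a_k=26  p_k/q_k = 339/26
→ (339, 26).  Check: 339²=114921, 170·26²=114920, difference 1.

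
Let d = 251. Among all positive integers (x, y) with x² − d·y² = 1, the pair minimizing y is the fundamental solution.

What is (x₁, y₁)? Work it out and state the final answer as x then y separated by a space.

3674890 231957

d=251: √d = [15; 1,5,2,1,2,…,5,1,30] (ℓ=14, even), read p_13/q_13
step 0: (15, 1)  from 15·(1,0) + (0,1)
…
step 2: (95, 6)  from 5·(16,1) + (15,1)
…
step 9: (151649, 9572)  from 2·(61043,3853) + (29563,1866)
…
step 12: (3097857, 195535)  from 5·(577033,36422) + (212692,13425)
step 13: (3674890, 231957)  from 1·(3097857,195535) + (577033,36422)
(x₁, y₁) = (3674890, 231957);  3674890² − 251·231957² = 1 ✓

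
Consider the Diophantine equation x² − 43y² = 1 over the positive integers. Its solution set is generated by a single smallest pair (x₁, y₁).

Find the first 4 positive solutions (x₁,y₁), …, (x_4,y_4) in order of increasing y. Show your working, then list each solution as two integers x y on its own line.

[6; 1,1,3,1,5,1,3,1,1,12] for √43; ℓ=10 ⇒ convergent index 9
k=0  a_k=6  p_k/q_k = 6/1
…
k=2  a_k=1  p_k/q_k = 13/2
k=3  a_k=3  p_k/q_k = 46/7
…
k=7  a_k=3  p_k/q_k = 1541/235
k=8  a_k=1  p_k/q_k = 1941/296
k=9  a_k=1  p_k/q_k = 3482/531
fundamental: x₁=3482, y₁=531  (since 12124324 − 43·281961 = 1)
(3482+531√43)^2 = 24248647 + 3697884√43
(3482+531√43)^3 = 168867574226 + 25752063645√43
(3482+531√43)^4 = 1175993762661217 + 179337367525896√43

3482 531
24248647 3697884
168867574226 25752063645
1175993762661217 179337367525896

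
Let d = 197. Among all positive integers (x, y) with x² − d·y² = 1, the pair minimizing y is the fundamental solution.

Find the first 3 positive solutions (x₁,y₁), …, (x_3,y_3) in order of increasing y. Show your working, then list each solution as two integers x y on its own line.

[14; 28] for √197; ℓ=1 ⇒ convergent index 1
a_0=14:  p_0=14·1+0=14,  q_0=14·0+1=1
a_1=28:  p_1=28·14+1=393,  q_1=28·1+0=28
(x₁, y₁) = (393, 28);  393² − 197·28² = 1 ✓
k=2:  x_2 = 393·393+197·28·28 = 308897,  y_2 = 393·28+28·393 = 22008
k=3:  x_3 = 393·308897+197·28·22008 = 242792649,  y_3 = 393·22008+28·308897 = 17298260

393 28
308897 22008
242792649 17298260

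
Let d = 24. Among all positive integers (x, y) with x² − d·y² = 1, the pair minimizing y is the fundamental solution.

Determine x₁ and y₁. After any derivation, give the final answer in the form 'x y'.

√24 → a₀=4, period (1,8); ℓ=2 even so k=1
step 0: (4, 1)  from 4·(1,0) + (0,1)
step 1: (5, 1)  from 1·(4,1) + (1,0)
fundamental: x₁=5, y₁=1  (since 25 − 24·1 = 1)

5 1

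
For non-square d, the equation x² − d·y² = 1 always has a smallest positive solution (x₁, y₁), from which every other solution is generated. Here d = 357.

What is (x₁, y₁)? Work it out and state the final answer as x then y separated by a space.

3401 180

√357 = [18; 1,8,2,8,1,36, …], period ℓ=6 (even) → k=5
a_0=18:  p_0=18·1+0=18,  q_0=18·0+1=1
a_1=1:  p_1=1·18+1=19,  q_1=1·1+0=1
a_2=8:  p_2=8·19+18=170,  q_2=8·1+1=9
…
a_4=8:  p_4=8·359+170=3042,  q_4=8·19+9=161
a_5=1:  p_5=1·3042+359=3401,  q_5=1·161+19=180
→ (3401, 180).  Check: 3401²=11566801, 357·180²=11566800, difference 1.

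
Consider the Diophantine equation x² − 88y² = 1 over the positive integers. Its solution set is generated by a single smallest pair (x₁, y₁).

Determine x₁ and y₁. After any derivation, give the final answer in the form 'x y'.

√88 = [9; 2,1,1,1,2,18, …], period ℓ=6 (even) → k=5
step 0: (9, 1)  from 9·(1,0) + (0,1)
…
step 4: (75, 8)  from 1·(47,5) + (28,3)
step 5: (197, 21)  from 2·(75,8) + (47,5)
→ (197, 21).  Check: 197²=38809, 88·21²=38808, difference 1.

197 21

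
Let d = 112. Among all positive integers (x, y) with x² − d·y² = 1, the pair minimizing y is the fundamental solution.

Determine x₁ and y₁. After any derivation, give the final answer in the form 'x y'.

127 12

d=112: √d = [10; 1,1,2,1,1,20] (ℓ=6, even), read p_5/q_5
k=0  a_k=10  p_k/q_k = 10/1
k=1  a_k=1  p_k/q_k = 11/1
k=2  a_k=1  p_k/q_k = 21/2
k=3  a_k=2  p_k/q_k = 53/5
k=4  a_k=1  p_k/q_k = 74/7
k=5  a_k=1  p_k/q_k = 127/12
(x₁, y₁) = (127, 12);  127² − 112·12² = 1 ✓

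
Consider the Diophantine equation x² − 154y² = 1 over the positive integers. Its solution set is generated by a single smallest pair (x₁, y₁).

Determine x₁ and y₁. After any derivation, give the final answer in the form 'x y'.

√154 = [12; 2,2,3,1,2,1,3,2,2,24, …], period ℓ=10 (even) → k=9
step 0: (12, 1)  from 12·(1,0) + (0,1)
step 1: (25, 2)  from 2·(12,1) + (1,0)
…
step 3: (211, 17)  from 3·(62,5) + (25,2)
step 4: (273, 22)  from 1·(211,17) + (62,5)
step 5: (757, 61)  from 2·(273,22) + (211,17)
…
step 8: (8724, 703)  from 2·(3847,310) + (1030,83)
step 9: (21295, 1716)  from 2·(8724,703) + (3847,310)
(x₁, y₁) = (21295, 1716);  21295² − 154·1716² = 1 ✓

21295 1716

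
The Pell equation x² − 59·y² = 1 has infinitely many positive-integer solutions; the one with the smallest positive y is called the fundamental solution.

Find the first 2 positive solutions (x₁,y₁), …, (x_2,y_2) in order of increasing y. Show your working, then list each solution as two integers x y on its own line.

530 69
561799 73140

d=59: √d = [7; 1,2,7,2,1,14] (ℓ=6, even), read p_5/q_5
i=0: a=7 ⇒ p=7, q=1
i=1: a=1 ⇒ p=8, q=1
i=2: a=2 ⇒ p=23, q=3
i=3: a=7 ⇒ p=169, q=22
i=4: a=2 ⇒ p=361, q=47
i=5: a=1 ⇒ p=530, q=69
fundamental: x₁=530, y₁=69  (since 280900 − 59·4761 = 1)
k=2:  x_2 = 530·530+59·69·69 = 561799,  y_2 = 530·69+69·530 = 73140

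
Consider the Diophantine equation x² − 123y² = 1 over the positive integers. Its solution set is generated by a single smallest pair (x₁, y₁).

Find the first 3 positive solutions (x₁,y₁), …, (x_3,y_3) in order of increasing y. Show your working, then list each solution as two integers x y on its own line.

122 11
29767 2684
7263026 654885

d=123: √d = [11; 11,22] (ℓ=2, even), read p_1/q_1
a_0=11:  p_0=11·1+0=11,  q_0=11·0+1=1
a_1=11:  p_1=11·11+1=122,  q_1=11·1+0=11
→ (122, 11).  Check: 122²=14884, 123·11²=14883, difference 1.
k=2:  x_2 = 122·122+123·11·11 = 29767,  y_2 = 122·11+11·122 = 2684
k=3:  x_3 = 122·29767+123·11·2684 = 7263026,  y_3 = 122·2684+11·29767 = 654885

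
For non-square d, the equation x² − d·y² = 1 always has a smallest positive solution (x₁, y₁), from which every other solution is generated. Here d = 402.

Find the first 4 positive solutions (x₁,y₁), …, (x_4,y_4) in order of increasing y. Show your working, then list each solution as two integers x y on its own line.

d=402: √d = [20; 20,40] (ℓ=2, even), read p_1/q_1
a_0=20:  p_0=20·1+0=20,  q_0=20·0+1=1
a_1=20:  p_1=20·20+1=401,  q_1=20·1+0=20
(x₁, y₁) = (401, 20);  401² − 402·20² = 1 ✓
(x_2, y_2) = (401·401 + 402·20·20, 401·20 + 20·401) = (321601, 16040)
(x_3, y_3) = (401·321601 + 402·20·16040, 401·16040 + 20·321601) = (257923601, 12864060)
(x_4, y_4) = (401·257923601 + 402·20·12864060, 401·12864060 + 20·257923601) = (206854406401, 10316960080)

401 20
321601 16040
257923601 12864060
206854406401 10316960080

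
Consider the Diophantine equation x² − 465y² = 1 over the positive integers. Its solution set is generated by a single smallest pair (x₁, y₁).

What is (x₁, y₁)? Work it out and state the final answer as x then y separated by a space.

√465 → a₀=21, period (1,1,3,2,2,2,3,1,1,42); ℓ=10 even so k=9
k=0  a_k=21  p_k/q_k = 21/1
…
k=5  a_k=2  p_k/q_k = 841/39
…
k=8  a_k=1  p_k/q_k = 8949/415
k=9  a_k=1  p_k/q_k = 15871/736
fundamental: x₁=15871, y₁=736  (since 251888641 − 465·541696 = 1)

15871 736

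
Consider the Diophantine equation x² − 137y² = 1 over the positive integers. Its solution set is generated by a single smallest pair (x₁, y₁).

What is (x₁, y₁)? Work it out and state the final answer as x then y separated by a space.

6083073 519712

d=137: √d = [11; 1,2,2,1,1,2,2,1,22] (ℓ=9, odd), read p_17/q_17
k=0  a_k=11  p_k/q_k = 11/1
…
k=2  a_k=2  p_k/q_k = 35/3
k=3  a_k=2  p_k/q_k = 82/7
…
k=5  a_k=1  p_k/q_k = 199/17
k=6  a_k=2  p_k/q_k = 515/44
…
k=8  a_k=1  p_k/q_k = 1744/149
k=9  a_k=22  p_k/q_k = 39597/3383
…
k=12  a_k=2  p_k/q_k = 285899/24426
k=13  a_k=1  p_k/q_k = 408178/34873
k=14  a_k=1  p_k/q_k = 694077/59299
…
k=16  a_k=2  p_k/q_k = 4286741/366241
k=17  a_k=1  p_k/q_k = 6083073/519712
→ (6083073, 519712).  Check: 6083073²=37003777123329, 137·519712²=37003777123328, difference 1.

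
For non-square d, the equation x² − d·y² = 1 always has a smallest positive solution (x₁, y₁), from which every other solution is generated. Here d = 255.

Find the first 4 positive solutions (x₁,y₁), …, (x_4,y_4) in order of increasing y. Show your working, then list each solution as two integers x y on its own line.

√255 → a₀=15, period (1,30); ℓ=2 even so k=1
k=0  a_k=15  p_k/q_k = 15/1
k=1  a_k=1  p_k/q_k = 16/1
→ (16, 1).  Check: 16²=256, 255·1²=255, difference 1.
k=2:  x_2 = 16·16+255·1·1 = 511,  y_2 = 16·1+1·16 = 32
k=3:  x_3 = 16·511+255·1·32 = 16336,  y_3 = 16·32+1·511 = 1023
k=4:  x_4 = 16·16336+255·1·1023 = 522241,  y_4 = 16·1023+1·16336 = 32704

16 1
511 32
16336 1023
522241 32704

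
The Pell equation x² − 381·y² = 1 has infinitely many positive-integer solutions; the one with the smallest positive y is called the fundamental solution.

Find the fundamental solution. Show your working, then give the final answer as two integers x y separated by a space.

1015 52

√381 = [19; 1,1,12,1,1,38, …], period ℓ=6 (even) → k=5
k=0  a_k=19  p_k/q_k = 19/1
k=1  a_k=1  p_k/q_k = 20/1
k=2  a_k=1  p_k/q_k = 39/2
k=3  a_k=12  p_k/q_k = 488/25
k=4  a_k=1  p_k/q_k = 527/27
k=5  a_k=1  p_k/q_k = 1015/52
(x₁, y₁) = (1015, 52);  1015² − 381·52² = 1 ✓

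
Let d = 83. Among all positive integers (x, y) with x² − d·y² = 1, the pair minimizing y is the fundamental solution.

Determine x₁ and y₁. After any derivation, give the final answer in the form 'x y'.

√83 = [9; 9,18, …], period ℓ=2 (even) → k=1
i=0: a=9 ⇒ p=9, q=1
i=1: a=9 ⇒ p=82, q=9
(x₁, y₁) = (82, 9);  82² − 83·9² = 1 ✓

82 9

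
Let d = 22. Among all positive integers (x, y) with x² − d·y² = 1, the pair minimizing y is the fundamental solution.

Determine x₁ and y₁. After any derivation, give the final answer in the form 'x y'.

197 42

√22 = [4; 1,2,4,2,1,8, …], period ℓ=6 (even) → k=5
a_0=4:  p_0=4·1+0=4,  q_0=4·0+1=1
…
a_2=2:  p_2=2·5+4=14,  q_2=2·1+1=3
…
a_4=2:  p_4=2·61+14=136,  q_4=2·13+3=29
a_5=1:  p_5=1·136+61=197,  q_5=1·29+13=42
(x₁, y₁) = (197, 42);  197² − 22·42² = 1 ✓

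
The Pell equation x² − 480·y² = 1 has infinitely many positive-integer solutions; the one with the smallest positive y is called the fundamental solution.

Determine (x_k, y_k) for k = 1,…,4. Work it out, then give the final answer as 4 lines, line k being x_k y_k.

241 11
116161 5302
55989361 2555553
26986755841 1231771244

√480 = [21; 1,9,1,42, …], period ℓ=4 (even) → k=3
i=0: a=21 ⇒ p=21, q=1
…
i=2: a=9 ⇒ p=219, q=10
i=3: a=1 ⇒ p=241, q=11
→ (241, 11).  Check: 241²=58081, 480·11²=58080, difference 1.
(x_2, y_2) = (241·241 + 480·11·11, 241·11 + 11·241) = (116161, 5302)
(x_3, y_3) = (241·116161 + 480·11·5302, 241·5302 + 11·116161) = (55989361, 2555553)
(x_4, y_4) = (241·55989361 + 480·11·2555553, 241·2555553 + 11·55989361) = (26986755841, 1231771244)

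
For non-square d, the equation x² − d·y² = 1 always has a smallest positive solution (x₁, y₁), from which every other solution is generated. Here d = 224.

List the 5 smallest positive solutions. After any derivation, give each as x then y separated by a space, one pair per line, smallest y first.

[14; 1,28] for √224; ℓ=2 ⇒ convergent index 1
step 0: (14, 1)  from 14·(1,0) + (0,1)
step 1: (15, 1)  from 1·(14,1) + (1,0)
(x₁, y₁) = (15, 1);  15² − 224·1² = 1 ✓
(15+1√224)^2 = 449 + 30√224
(15+1√224)^3 = 13455 + 899√224
(15+1√224)^4 = 403201 + 26940√224
(15+1√224)^5 = 12082575 + 807301√224

15 1
449 30
13455 899
403201 26940
12082575 807301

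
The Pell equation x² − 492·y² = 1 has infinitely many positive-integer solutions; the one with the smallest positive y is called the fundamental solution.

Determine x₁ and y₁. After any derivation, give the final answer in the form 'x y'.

[22; 5,1,1,10,1,1,5,44] for √492; ℓ=8 ⇒ convergent index 7
k=0  a_k=22  p_k/q_k = 22/1
k=1  a_k=5  p_k/q_k = 111/5
k=2  a_k=1  p_k/q_k = 133/6
k=3  a_k=1  p_k/q_k = 244/11
…
k=5  a_k=1  p_k/q_k = 2817/127
k=6  a_k=1  p_k/q_k = 5390/243
k=7  a_k=5  p_k/q_k = 29767/1342
→ (29767, 1342).  Check: 29767²=886074289, 492·1342²=886074288, difference 1.

29767 1342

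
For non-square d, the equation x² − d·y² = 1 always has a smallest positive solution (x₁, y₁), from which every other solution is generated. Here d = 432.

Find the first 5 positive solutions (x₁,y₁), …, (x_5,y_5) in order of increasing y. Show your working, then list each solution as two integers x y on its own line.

1351 65
3650401 175630
9863382151 474552195
26650854921601 1282239855260
72010600134783751 3464611614360325

d=432: √d = [20; 1,3,1,1,1,3,1,40] (ℓ=8, even), read p_7/q_7
k=0  a_k=20  p_k/q_k = 20/1
…
k=3  a_k=1  p_k/q_k = 104/5
k=4  a_k=1  p_k/q_k = 187/9
…
k=6  a_k=3  p_k/q_k = 1060/51
k=7  a_k=1  p_k/q_k = 1351/65
fundamental: x₁=1351, y₁=65  (since 1825201 − 432·4225 = 1)
k=2:  x_2 = 1351·1351+432·65·65 = 3650401,  y_2 = 1351·65+65·1351 = 175630
k=3:  x_3 = 1351·3650401+432·65·175630 = 9863382151,  y_3 = 1351·175630+65·3650401 = 474552195
k=4:  x_4 = 1351·9863382151+432·65·474552195 = 26650854921601,  y_4 = 1351·474552195+65·9863382151 = 1282239855260
k=5:  x_5 = 1351·26650854921601+432·65·1282239855260 = 72010600134783751,  y_5 = 1351·1282239855260+65·26650854921601 = 3464611614360325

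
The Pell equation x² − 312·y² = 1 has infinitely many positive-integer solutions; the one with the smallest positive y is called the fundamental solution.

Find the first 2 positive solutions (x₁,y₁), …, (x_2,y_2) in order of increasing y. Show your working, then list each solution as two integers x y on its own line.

53 3
5617 318

[17; 1,1,1,34] for √312; ℓ=4 ⇒ convergent index 3
a_0=17:  p_0=17·1+0=17,  q_0=17·0+1=1
a_1=1:  p_1=1·17+1=18,  q_1=1·1+0=1
a_2=1:  p_2=1·18+17=35,  q_2=1·1+1=2
a_3=1:  p_3=1·35+18=53,  q_3=1·2+1=3
fundamental: x₁=53, y₁=3  (since 2809 − 312·9 = 1)
(53+3√312)^2 = 5617 + 318√312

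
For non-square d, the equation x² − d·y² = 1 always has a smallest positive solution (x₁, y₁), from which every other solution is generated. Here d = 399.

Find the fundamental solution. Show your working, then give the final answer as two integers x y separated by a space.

d=399: √d = [19; 1,38] (ℓ=2, even), read p_1/q_1
step 0: (19, 1)  from 19·(1,0) + (0,1)
step 1: (20, 1)  from 1·(19,1) + (1,0)
fundamental: x₁=20, y₁=1  (since 400 − 399·1 = 1)

20 1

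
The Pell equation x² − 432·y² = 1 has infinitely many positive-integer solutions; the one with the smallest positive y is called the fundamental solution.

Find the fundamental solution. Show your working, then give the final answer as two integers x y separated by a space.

√432 → a₀=20, period (1,3,1,1,1,3,1,40); ℓ=8 even so k=7
step 0: (20, 1)  from 20·(1,0) + (0,1)
step 1: (21, 1)  from 1·(20,1) + (1,0)
…
step 5: (291, 14)  from 1·(187,9) + (104,5)
step 6: (1060, 51)  from 3·(291,14) + (187,9)
step 7: (1351, 65)  from 1·(1060,51) + (291,14)
fundamental: x₁=1351, y₁=65  (since 1825201 − 432·4225 = 1)

1351 65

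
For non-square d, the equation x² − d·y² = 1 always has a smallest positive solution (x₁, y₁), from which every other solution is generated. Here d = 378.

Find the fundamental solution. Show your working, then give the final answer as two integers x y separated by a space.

8749 450

√378 → a₀=19, period (2,3,1,4,1,3,2,38); ℓ=8 even so k=7
k=0  a_k=19  p_k/q_k = 19/1
k=1  a_k=2  p_k/q_k = 39/2
k=2  a_k=3  p_k/q_k = 136/7
…
k=4  a_k=4  p_k/q_k = 836/43
k=5  a_k=1  p_k/q_k = 1011/52
k=6  a_k=3  p_k/q_k = 3869/199
k=7  a_k=2  p_k/q_k = 8749/450
fundamental: x₁=8749, y₁=450  (since 76545001 − 378·202500 = 1)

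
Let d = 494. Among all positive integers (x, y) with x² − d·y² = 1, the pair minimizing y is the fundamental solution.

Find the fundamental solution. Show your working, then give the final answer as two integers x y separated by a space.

73035 3286

√494 → a₀=22, period (4,2,2,1,2,1,2,2,4,44); ℓ=10 even so k=9
a_0=22:  p_0=22·1+0=22,  q_0=22·0+1=1
a_1=4:  p_1=4·22+1=89,  q_1=4·1+0=4
a_2=2:  p_2=2·89+22=200,  q_2=2·4+1=9
…
a_6=1:  p_6=1·1867+689=2556,  q_6=1·84+31=115
a_7=2:  p_7=2·2556+1867=6979,  q_7=2·115+84=314
a_8=2:  p_8=2·6979+2556=16514,  q_8=2·314+115=743
a_9=4:  p_9=4·16514+6979=73035,  q_9=4·743+314=3286
(x₁, y₁) = (73035, 3286);  73035² − 494·3286² = 1 ✓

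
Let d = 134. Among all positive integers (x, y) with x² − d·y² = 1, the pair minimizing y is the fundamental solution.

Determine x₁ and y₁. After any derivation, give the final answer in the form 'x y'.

√134 = [11; 1,1,2,1,3,…,1,1,22, …], period ℓ=14 (even) → k=13
step 0: (11, 1)  from 11·(1,0) + (0,1)
step 1: (12, 1)  from 1·(11,1) + (1,0)
step 2: (23, 2)  from 1·(12,1) + (11,1)
step 3: (58, 5)  from 2·(23,2) + (12,1)
…
step 5: (301, 26)  from 3·(81,7) + (58,5)
step 6: (382, 33)  from 1·(301,26) + (81,7)
step 7: (4121, 356)  from 10·(382,33) + (301,26)
step 8: (4503, 389)  from 1·(4121,356) + (382,33)
step 9: (17630, 1523)  from 3·(4503,389) + (4121,356)
step 10: (22133, 1912)  from 1·(17630,1523) + (4503,389)
step 11: (61896, 5347)  from 2·(22133,1912) + (17630,1523)
step 12: (84029, 7259)  from 1·(61896,5347) + (22133,1912)
step 13: (145925, 12606)  from 1·(84029,7259) + (61896,5347)
fundamental: x₁=145925, y₁=12606  (since 21294105625 − 134·158911236 = 1)

145925 12606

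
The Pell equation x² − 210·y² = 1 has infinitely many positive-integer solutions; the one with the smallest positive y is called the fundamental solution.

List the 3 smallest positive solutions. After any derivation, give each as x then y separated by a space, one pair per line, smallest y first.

29 2
1681 116
97469 6726

d=210: √d = [14; 2,28] (ℓ=2, even), read p_1/q_1
k=0  a_k=14  p_k/q_k = 14/1
k=1  a_k=2  p_k/q_k = 29/2
→ (29, 2).  Check: 29²=841, 210·2²=840, difference 1.
(29+2√210)^2 = 1681 + 116√210
(29+2√210)^3 = 97469 + 6726√210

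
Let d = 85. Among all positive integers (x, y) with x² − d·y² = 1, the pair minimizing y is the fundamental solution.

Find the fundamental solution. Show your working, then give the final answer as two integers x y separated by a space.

285769 30996

√85 → a₀=9, period (4,1,1,4,18); ℓ=5 odd so k=9
k=0  a_k=9  p_k/q_k = 9/1
…
k=3  a_k=1  p_k/q_k = 83/9
…
k=5  a_k=18  p_k/q_k = 6887/747
k=6  a_k=4  p_k/q_k = 27926/3029
k=7  a_k=1  p_k/q_k = 34813/3776
k=8  a_k=1  p_k/q_k = 62739/6805
k=9  a_k=4  p_k/q_k = 285769/30996
fundamental: x₁=285769, y₁=30996  (since 81663921361 − 85·960752016 = 1)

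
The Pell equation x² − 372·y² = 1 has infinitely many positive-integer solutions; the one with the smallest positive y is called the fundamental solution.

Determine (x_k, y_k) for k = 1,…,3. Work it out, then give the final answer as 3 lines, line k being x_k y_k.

[19; 3,2,12,2,3,38] for √372; ℓ=6 ⇒ convergent index 5
step 0: (19, 1)  from 19·(1,0) + (0,1)
step 1: (58, 3)  from 3·(19,1) + (1,0)
step 2: (135, 7)  from 2·(58,3) + (19,1)
step 3: (1678, 87)  from 12·(135,7) + (58,3)
step 4: (3491, 181)  from 2·(1678,87) + (135,7)
step 5: (12151, 630)  from 3·(3491,181) + (1678,87)
→ (12151, 630).  Check: 12151²=147646801, 372·630²=147646800, difference 1.
(12151+630√372)^2 = 295293601 + 15310260√372
(12151+630√372)^3 = 7176225079351 + 372069937890√372

12151 630
295293601 15310260
7176225079351 372069937890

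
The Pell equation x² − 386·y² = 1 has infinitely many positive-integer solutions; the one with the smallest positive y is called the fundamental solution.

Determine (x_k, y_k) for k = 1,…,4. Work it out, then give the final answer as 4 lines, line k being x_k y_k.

√386 → a₀=19, period (1,1,1,4,1,18,1,4,1,1,1,38); ℓ=12 even so k=11
step 0: (19, 1)  from 19·(1,0) + (0,1)
…
step 2: (39, 2)  from 1·(20,1) + (19,1)
step 3: (59, 3)  from 1·(39,2) + (20,1)
…
step 6: (6287, 320)  from 18·(334,17) + (275,14)
step 7: (6621, 337)  from 1·(6287,320) + (334,17)
…
step 9: (39392, 2005)  from 1·(32771,1668) + (6621,337)
step 10: (72163, 3673)  from 1·(39392,2005) + (32771,1668)
step 11: (111555, 5678)  from 1·(72163,3673) + (39392,2005)
fundamental: x₁=111555, y₁=5678  (since 12444518025 − 386·32239684 = 1)
k=2:  x_2 = 111555·111555+386·5678·5678 = 24889036049,  y_2 = 111555·5678+5678·111555 = 1266818580
k=3:  x_3 = 111555·24889036049+386·5678·1266818580 = 5552992832780835,  y_3 = 111555·1266818580+5678·24889036049 = 282639893378122
k=4:  x_4 = 111555·5552992832780835+386·5678·282639893378122 = 1238928230896843060801,  y_4 = 111555·282639893378122+5678·5552992832780835 = 63059786610325980840

111555 5678
24889036049 1266818580
5552992832780835 282639893378122
1238928230896843060801 63059786610325980840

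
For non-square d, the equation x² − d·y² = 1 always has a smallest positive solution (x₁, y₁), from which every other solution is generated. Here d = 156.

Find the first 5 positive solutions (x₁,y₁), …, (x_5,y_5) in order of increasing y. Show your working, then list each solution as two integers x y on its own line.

√156 = [12; 2,24, …], period ℓ=2 (even) → k=1
k=0  a_k=12  p_k/q_k = 12/1
k=1  a_k=2  p_k/q_k = 25/2
→ (25, 2).  Check: 25²=625, 156·2²=624, difference 1.
(25+2√156)^2 = 1249 + 100√156
(25+2√156)^3 = 62425 + 4998√156
(25+2√156)^4 = 3120001 + 249800√156
(25+2√156)^5 = 155937625 + 12485002√156

25 2
1249 100
62425 4998
3120001 249800
155937625 12485002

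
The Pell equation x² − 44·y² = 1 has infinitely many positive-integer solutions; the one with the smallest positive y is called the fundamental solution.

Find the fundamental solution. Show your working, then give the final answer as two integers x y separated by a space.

[6; 1,1,1,2,1,1,1,12] for √44; ℓ=8 ⇒ convergent index 7
k=0  a_k=6  p_k/q_k = 6/1
…
k=2  a_k=1  p_k/q_k = 13/2
k=3  a_k=1  p_k/q_k = 20/3
k=4  a_k=2  p_k/q_k = 53/8
k=5  a_k=1  p_k/q_k = 73/11
k=6  a_k=1  p_k/q_k = 126/19
k=7  a_k=1  p_k/q_k = 199/30
→ (199, 30).  Check: 199²=39601, 44·30²=39600, difference 1.

199 30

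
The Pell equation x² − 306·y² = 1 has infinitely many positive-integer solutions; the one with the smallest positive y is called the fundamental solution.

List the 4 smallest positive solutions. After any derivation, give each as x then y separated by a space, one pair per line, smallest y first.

35 2
2449 140
171395 9798
11995201 685720

√306 = [17; 2,34, …], period ℓ=2 (even) → k=1
k=0  a_k=17  p_k/q_k = 17/1
k=1  a_k=2  p_k/q_k = 35/2
→ (35, 2).  Check: 35²=1225, 306·2²=1224, difference 1.
(35+2√306)^2 = 2449 + 140√306
(35+2√306)^3 = 171395 + 9798√306
(35+2√306)^4 = 11995201 + 685720√306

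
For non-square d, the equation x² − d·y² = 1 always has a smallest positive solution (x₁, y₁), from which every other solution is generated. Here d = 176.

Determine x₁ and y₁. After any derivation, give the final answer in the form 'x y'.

199 15

√176 → a₀=13, period (3,1,3,26); ℓ=4 even so k=3
step 0: (13, 1)  from 13·(1,0) + (0,1)
…
step 2: (53, 4)  from 1·(40,3) + (13,1)
step 3: (199, 15)  from 3·(53,4) + (40,3)
fundamental: x₁=199, y₁=15  (since 39601 − 176·225 = 1)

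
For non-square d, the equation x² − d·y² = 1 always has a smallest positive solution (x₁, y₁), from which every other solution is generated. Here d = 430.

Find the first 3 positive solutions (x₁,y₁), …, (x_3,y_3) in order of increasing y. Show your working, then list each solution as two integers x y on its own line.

2862251 138030
16384961574001 790153011060
93795745300289010251 4523232492118854090

d=430: √d = [20; 1,2,1,3,1,…,2,1,40] (ℓ=14, even), read p_13/q_13
a_0=20:  p_0=20·1+0=20,  q_0=20·0+1=1
a_1=1:  p_1=1·20+1=21,  q_1=1·1+0=1
a_2=2:  p_2=2·21+20=62,  q_2=2·1+1=3
a_3=1:  p_3=1·62+21=83,  q_3=1·3+1=4
a_4=3:  p_4=3·83+62=311,  q_4=3·4+3=15
a_5=1:  p_5=1·311+83=394,  q_5=1·15+4=19
a_6=6:  p_6=6·394+311=2675,  q_6=6·19+15=129
a_7=8:  p_7=8·2675+394=21794,  q_7=8·129+19=1051
a_8=6:  p_8=6·21794+2675=133439,  q_8=6·1051+129=6435
a_9=1:  p_9=1·133439+21794=155233,  q_9=1·6435+1051=7486
a_10=3:  p_10=3·155233+133439=599138,  q_10=3·7486+6435=28893
a_11=1:  p_11=1·599138+155233=754371,  q_11=1·28893+7486=36379
a_12=2:  p_12=2·754371+599138=2107880,  q_12=2·36379+28893=101651
a_13=1:  p_13=1·2107880+754371=2862251,  q_13=1·101651+36379=138030
→ (2862251, 138030).  Check: 2862251²=8192480787001, 430·138030²=8192480787000, difference 1.
n=2: (2862251,138030)∘(2862251,138030) = (2862251·2862251+430·138030·138030, 2862251·138030+138030·2862251) = (16384961574001,790153011060)
n=3: (16384961574001,790153011060)∘(2862251,138030) = (2862251·16384961574001+430·138030·790153011060, 2862251·790153011060+138030·16384961574001) = (93795745300289010251,4523232492118854090)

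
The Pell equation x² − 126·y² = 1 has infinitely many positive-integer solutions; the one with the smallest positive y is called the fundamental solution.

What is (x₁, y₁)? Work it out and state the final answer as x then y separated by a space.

d=126: √d = [11; 4,2,4,22] (ℓ=4, even), read p_3/q_3
i=0: a=11 ⇒ p=11, q=1
…
i=2: a=2 ⇒ p=101, q=9
i=3: a=4 ⇒ p=449, q=40
fundamental: x₁=449, y₁=40  (since 201601 − 126·1600 = 1)

449 40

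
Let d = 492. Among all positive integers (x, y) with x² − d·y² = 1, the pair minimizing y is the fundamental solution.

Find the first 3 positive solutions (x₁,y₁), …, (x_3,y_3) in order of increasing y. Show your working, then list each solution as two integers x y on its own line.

√492 = [22; 5,1,1,10,1,1,5,44, …], period ℓ=8 (even) → k=7
step 0: (22, 1)  from 22·(1,0) + (0,1)
step 1: (111, 5)  from 5·(22,1) + (1,0)
…
step 3: (244, 11)  from 1·(133,6) + (111,5)
…
step 6: (5390, 243)  from 1·(2817,127) + (2573,116)
step 7: (29767, 1342)  from 5·(5390,243) + (2817,127)
(x₁, y₁) = (29767, 1342);  29767² − 492·1342² = 1 ✓
(x_2, y_2) = (29767·29767 + 492·1342·1342, 29767·1342 + 1342·29767) = (1772148577, 79894628)
(x_3, y_3) = (29767·1772148577 + 492·1342·79894628, 29767·79894628 + 1342·1772148577) = (105503093353351, 4756446782010)

29767 1342
1772148577 79894628
105503093353351 4756446782010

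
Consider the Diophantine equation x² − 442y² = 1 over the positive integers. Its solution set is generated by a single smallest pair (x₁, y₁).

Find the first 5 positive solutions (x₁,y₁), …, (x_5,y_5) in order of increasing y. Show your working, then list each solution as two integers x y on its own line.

√442 = [21; 42, …], period ℓ=1 (odd) → k=1
k=0  a_k=21  p_k/q_k = 21/1
k=1  a_k=42  p_k/q_k = 883/42
(x₁, y₁) = (883, 42);  883² − 442·42² = 1 ✓
(883+42√442)^2 = 1559377 + 74172√442
(883+42√442)^3 = 2753858899 + 130987710√442
(883+42√442)^4 = 4863313256257 + 231324221688√442
(883+42√442)^5 = 8588608456690963 + 408518444513298√442

883 42
1559377 74172
2753858899 130987710
4863313256257 231324221688
8588608456690963 408518444513298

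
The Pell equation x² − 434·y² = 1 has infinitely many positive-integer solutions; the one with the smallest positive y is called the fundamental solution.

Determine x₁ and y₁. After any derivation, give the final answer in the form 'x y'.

125 6

√434 = [20; 1,4,1,40, …], period ℓ=4 (even) → k=3
a_0=20:  p_0=20·1+0=20,  q_0=20·0+1=1
…
a_2=4:  p_2=4·21+20=104,  q_2=4·1+1=5
a_3=1:  p_3=1·104+21=125,  q_3=1·5+1=6
→ (125, 6).  Check: 125²=15625, 434·6²=15624, difference 1.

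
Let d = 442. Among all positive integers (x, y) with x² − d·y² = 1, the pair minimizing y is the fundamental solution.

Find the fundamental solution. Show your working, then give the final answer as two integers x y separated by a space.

[21; 42] for √442; ℓ=1 ⇒ convergent index 1
i=0: a=21 ⇒ p=21, q=1
i=1: a=42 ⇒ p=883, q=42
→ (883, 42).  Check: 883²=779689, 442·42²=779688, difference 1.

883 42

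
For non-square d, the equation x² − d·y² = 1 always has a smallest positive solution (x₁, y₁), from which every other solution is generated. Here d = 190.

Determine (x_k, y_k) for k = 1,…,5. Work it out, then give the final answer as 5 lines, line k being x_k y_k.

d=190: √d = [13; 1,3,1,1,1,…,3,1,26] (ℓ=14, even), read p_13/q_13
step 0: (13, 1)  from 13·(1,0) + (0,1)
step 1: (14, 1)  from 1·(13,1) + (1,0)
step 2: (55, 4)  from 3·(14,1) + (13,1)
step 3: (69, 5)  from 1·(55,4) + (14,1)
step 4: (124, 9)  from 1·(69,5) + (55,4)
step 5: (193, 14)  from 1·(124,9) + (69,5)
step 6: (510, 37)  from 2·(193,14) + (124,9)
step 7: (1213, 88)  from 2·(510,37) + (193,14)
step 8: (2936, 213)  from 2·(1213,88) + (510,37)
…
step 10: (7085, 514)  from 1·(4149,301) + (2936,213)
…
step 12: (40787, 2959)  from 3·(11234,815) + (7085,514)
step 13: (52021, 3774)  from 1·(40787,2959) + (11234,815)
fundamental: x₁=52021, y₁=3774  (since 2706184441 − 190·14243076 = 1)
n=2: (52021,3774)∘(52021,3774) = (52021·52021+190·3774·3774, 52021·3774+3774·52021) = (5412368881,392654508)
n=3: (5412368881,392654508)∘(52021,3774) = (52021·5412368881+190·3774·392654508, 52021·392654508+3774·5412368881) = (563113683064981,40852560317562)
n=4: (563113683064981,40852560317562)∘(52021,3774) = (52021·563113683064981+190·3774·40852560317562, 52021·40852560317562+3774·563113683064981) = (58587473808034384321,4250382080167131096)
n=5: (58587473808034384321,4250382080167131096)∘(52021,3774) = (52021·58587473808034384321+190·3774·4250382080167131096, 52021·4250382080167131096+3774·58587473808034384321) = (6095557949372399730460501,442218252343896093172470)

52021 3774
5412368881 392654508
563113683064981 40852560317562
58587473808034384321 4250382080167131096
6095557949372399730460501 442218252343896093172470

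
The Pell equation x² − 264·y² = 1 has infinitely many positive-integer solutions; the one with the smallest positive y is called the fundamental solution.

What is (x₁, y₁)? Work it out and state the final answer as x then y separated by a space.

65 4

[16; 4,32] for √264; ℓ=2 ⇒ convergent index 1
a_0=16:  p_0=16·1+0=16,  q_0=16·0+1=1
a_1=4:  p_1=4·16+1=65,  q_1=4·1+0=4
fundamental: x₁=65, y₁=4  (since 4225 − 264·16 = 1)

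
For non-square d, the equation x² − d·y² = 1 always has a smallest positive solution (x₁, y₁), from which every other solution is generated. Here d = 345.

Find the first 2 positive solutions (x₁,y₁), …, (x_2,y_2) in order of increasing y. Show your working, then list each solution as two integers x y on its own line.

√345 → a₀=18, period (1,1,2,1,6,1,2,1,1,36); ℓ=10 even so k=9
k=0  a_k=18  p_k/q_k = 18/1
…
k=8  a_k=1  p_k/q_k = 3882/209
k=9  a_k=1  p_k/q_k = 6761/364
fundamental: x₁=6761, y₁=364  (since 45711121 − 345·132496 = 1)
k=2:  x_2 = 6761·6761+345·364·364 = 91422241,  y_2 = 6761·364+364·6761 = 4922008

6761 364
91422241 4922008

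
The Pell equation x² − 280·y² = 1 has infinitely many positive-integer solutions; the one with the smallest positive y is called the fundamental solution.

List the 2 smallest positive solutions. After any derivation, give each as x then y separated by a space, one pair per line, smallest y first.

251 15
126001 7530

√280 = [16; 1,2,1,2,1,32, …], period ℓ=6 (even) → k=5
k=0  a_k=16  p_k/q_k = 16/1
…
k=4  a_k=2  p_k/q_k = 184/11
k=5  a_k=1  p_k/q_k = 251/15
→ (251, 15).  Check: 251²=63001, 280·15²=63000, difference 1.
k=2:  x_2 = 251·251+280·15·15 = 126001,  y_2 = 251·15+15·251 = 7530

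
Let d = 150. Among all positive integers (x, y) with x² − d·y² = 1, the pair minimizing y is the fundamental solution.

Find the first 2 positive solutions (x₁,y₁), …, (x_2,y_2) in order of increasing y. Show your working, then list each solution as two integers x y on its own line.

49 4
4801 392

d=150: √d = [12; 4,24] (ℓ=2, even), read p_1/q_1
a_0=12:  p_0=12·1+0=12,  q_0=12·0+1=1
a_1=4:  p_1=4·12+1=49,  q_1=4·1+0=4
fundamental: x₁=49, y₁=4  (since 2401 − 150·16 = 1)
k=2:  x_2 = 49·49+150·4·4 = 4801,  y_2 = 49·4+4·49 = 392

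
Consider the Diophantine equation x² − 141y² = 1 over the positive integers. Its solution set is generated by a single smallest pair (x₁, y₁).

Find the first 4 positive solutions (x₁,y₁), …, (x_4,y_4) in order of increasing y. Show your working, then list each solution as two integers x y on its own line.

95 8
18049 1520
3429215 288792
651532801 54868960

√141 → a₀=11, period (1,6,1,22); ℓ=4 even so k=3
i=0: a=11 ⇒ p=11, q=1
i=1: a=1 ⇒ p=12, q=1
i=2: a=6 ⇒ p=83, q=7
i=3: a=1 ⇒ p=95, q=8
(x₁, y₁) = (95, 8);  95² − 141·8² = 1 ✓
n=2: (95,8)∘(95,8) = (95·95+141·8·8, 95·8+8·95) = (18049,1520)
n=3: (18049,1520)∘(95,8) = (95·18049+141·8·1520, 95·1520+8·18049) = (3429215,288792)
n=4: (3429215,288792)∘(95,8) = (95·3429215+141·8·288792, 95·288792+8·3429215) = (651532801,54868960)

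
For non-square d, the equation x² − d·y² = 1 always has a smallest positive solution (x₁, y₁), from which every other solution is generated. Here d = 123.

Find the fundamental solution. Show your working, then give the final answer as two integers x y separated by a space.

√123 → a₀=11, period (11,22); ℓ=2 even so k=1
step 0: (11, 1)  from 11·(1,0) + (0,1)
step 1: (122, 11)  from 11·(11,1) + (1,0)
(x₁, y₁) = (122, 11);  122² − 123·11² = 1 ✓

122 11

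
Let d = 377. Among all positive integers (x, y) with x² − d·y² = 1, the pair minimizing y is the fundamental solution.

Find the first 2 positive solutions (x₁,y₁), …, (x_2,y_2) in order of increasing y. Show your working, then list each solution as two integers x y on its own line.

[19; 2,2,2,38] for √377; ℓ=4 ⇒ convergent index 3
a_0=19:  p_0=19·1+0=19,  q_0=19·0+1=1
…
a_2=2:  p_2=2·39+19=97,  q_2=2·2+1=5
a_3=2:  p_3=2·97+39=233,  q_3=2·5+2=12
→ (233, 12).  Check: 233²=54289, 377·12²=54288, difference 1.
(233+12√377)^2 = 108577 + 5592√377

233 12
108577 5592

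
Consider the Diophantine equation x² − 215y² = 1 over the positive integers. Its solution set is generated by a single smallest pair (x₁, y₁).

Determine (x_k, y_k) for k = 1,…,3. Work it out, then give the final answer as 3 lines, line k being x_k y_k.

√215 → a₀=14, period (1,1,1,28); ℓ=4 even so k=3
a_0=14:  p_0=14·1+0=14,  q_0=14·0+1=1
…
a_2=1:  p_2=1·15+14=29,  q_2=1·1+1=2
a_3=1:  p_3=1·29+15=44,  q_3=1·2+1=3
fundamental: x₁=44, y₁=3  (since 1936 − 215·9 = 1)
n=2: (44,3)∘(44,3) = (44·44+215·3·3, 44·3+3·44) = (3871,264)
n=3: (3871,264)∘(44,3) = (44·3871+215·3·264, 44·264+3·3871) = (340604,23229)

44 3
3871 264
340604 23229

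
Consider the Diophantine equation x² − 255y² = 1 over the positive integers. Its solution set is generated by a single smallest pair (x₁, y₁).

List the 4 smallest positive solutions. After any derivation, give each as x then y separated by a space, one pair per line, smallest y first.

16 1
511 32
16336 1023
522241 32704

√255 → a₀=15, period (1,30); ℓ=2 even so k=1
i=0: a=15 ⇒ p=15, q=1
i=1: a=1 ⇒ p=16, q=1
(x₁, y₁) = (16, 1);  16² − 255·1² = 1 ✓
n=2: (16,1)∘(16,1) = (16·16+255·1·1, 16·1+1·16) = (511,32)
n=3: (511,32)∘(16,1) = (16·511+255·1·32, 16·32+1·511) = (16336,1023)
n=4: (16336,1023)∘(16,1) = (16·16336+255·1·1023, 16·1023+1·16336) = (522241,32704)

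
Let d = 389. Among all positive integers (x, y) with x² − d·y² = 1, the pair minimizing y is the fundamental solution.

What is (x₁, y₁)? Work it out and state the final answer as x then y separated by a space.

3287049 166660

d=389: √d = [19; 1,2,1,1,1,1,2,1,38] (ℓ=9, odd), read p_17/q_17
step 0: (19, 1)  from 19·(1,0) + (0,1)
step 1: (20, 1)  from 1·(19,1) + (1,0)
…
step 3: (79, 4)  from 1·(59,3) + (20,1)
…
step 7: (927, 47)  from 2·(355,18) + (217,11)
…
step 10: (50925, 2582)  from 1·(49643,2517) + (1282,65)
step 11: (151493, 7681)  from 2·(50925,2582) + (49643,2517)
step 12: (202418, 10263)  from 1·(151493,7681) + (50925,2582)
…
step 15: (910240, 46151)  from 1·(556329,28207) + (353911,17944)
step 16: (2376809, 120509)  from 2·(910240,46151) + (556329,28207)
step 17: (3287049, 166660)  from 1·(2376809,120509) + (910240,46151)
(x₁, y₁) = (3287049, 166660);  3287049² − 389·166660² = 1 ✓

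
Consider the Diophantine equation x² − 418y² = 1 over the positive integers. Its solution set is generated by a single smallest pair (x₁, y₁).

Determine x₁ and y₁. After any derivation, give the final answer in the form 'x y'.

33857 1656

[20; 2,4,20,4,2,40] for √418; ℓ=6 ⇒ convergent index 5
step 0: (20, 1)  from 20·(1,0) + (0,1)
…
step 3: (3721, 182)  from 20·(184,9) + (41,2)
step 4: (15068, 737)  from 4·(3721,182) + (184,9)
step 5: (33857, 1656)  from 2·(15068,737) + (3721,182)
(x₁, y₁) = (33857, 1656);  33857² − 418·1656² = 1 ✓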